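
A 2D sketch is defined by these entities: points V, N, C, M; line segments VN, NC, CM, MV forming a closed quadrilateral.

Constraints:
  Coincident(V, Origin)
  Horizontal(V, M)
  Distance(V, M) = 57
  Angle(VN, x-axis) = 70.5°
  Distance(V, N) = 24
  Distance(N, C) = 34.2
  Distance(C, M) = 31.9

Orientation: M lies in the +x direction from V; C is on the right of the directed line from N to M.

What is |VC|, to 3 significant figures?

26.6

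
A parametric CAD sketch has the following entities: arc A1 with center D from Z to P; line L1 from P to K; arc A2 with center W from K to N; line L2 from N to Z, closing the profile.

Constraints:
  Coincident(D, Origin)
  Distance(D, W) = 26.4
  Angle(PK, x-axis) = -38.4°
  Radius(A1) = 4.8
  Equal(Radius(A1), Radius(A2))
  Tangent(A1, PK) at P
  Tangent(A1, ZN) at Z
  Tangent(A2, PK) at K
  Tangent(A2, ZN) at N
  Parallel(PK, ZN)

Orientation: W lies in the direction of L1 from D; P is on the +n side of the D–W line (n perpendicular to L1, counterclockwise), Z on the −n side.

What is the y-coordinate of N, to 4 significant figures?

-20.16

The slot axis is L1's direction at -38.4°, so u = (cos -38.4°, sin -38.4°) = (0.7837, -0.6211) and n = (−sin -38.4°, cos -38.4°) = (0.6211, 0.7837). D is at the origin and W lies 26.4 along u from D, so W = 26.4·u = (20.69, -16.40). Tangency of A1 to both parallel lines with radius 4.8 puts P and Z at D ± 4.8·n: P = (2.982, 3.762), Z = (-2.982, -3.762). Equal radii place K and N the same way about W: K = W + 4.8·n = (23.67, -12.64), N = W − 4.8·n = (17.71, -20.16). So N.y = -20.16.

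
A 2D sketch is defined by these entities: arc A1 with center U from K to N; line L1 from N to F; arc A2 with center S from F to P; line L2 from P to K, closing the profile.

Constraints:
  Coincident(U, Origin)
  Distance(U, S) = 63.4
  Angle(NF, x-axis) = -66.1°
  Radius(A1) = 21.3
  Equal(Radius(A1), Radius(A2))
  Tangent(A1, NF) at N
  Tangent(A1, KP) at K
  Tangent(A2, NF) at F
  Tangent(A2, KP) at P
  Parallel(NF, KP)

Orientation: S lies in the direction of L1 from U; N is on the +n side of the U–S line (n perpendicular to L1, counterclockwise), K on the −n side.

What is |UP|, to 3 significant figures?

66.9

Tangency of A1 to both parallel lines with radius 21.3 puts N and K at U ± 21.3·n: N = (19.5, 8.63), K = (-19.5, -8.63). Equal radii place F and P the same way about S: F = S + 21.3·n = (45.2, -49.3), P = S − 21.3·n = (6.21, -66.6). Then |UP| = |P − U| = 66.9.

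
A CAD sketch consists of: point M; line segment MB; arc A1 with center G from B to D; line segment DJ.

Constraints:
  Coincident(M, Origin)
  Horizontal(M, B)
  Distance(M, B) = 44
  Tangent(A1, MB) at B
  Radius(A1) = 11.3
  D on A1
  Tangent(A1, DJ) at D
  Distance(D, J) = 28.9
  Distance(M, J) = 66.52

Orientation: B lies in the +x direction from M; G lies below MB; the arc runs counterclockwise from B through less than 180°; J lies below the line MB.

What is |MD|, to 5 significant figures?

39.326

Checks: |MB| = 44.00 ✓; |GD| = 11.30 ✓; ∠(GD, DJ) = 90.00° ✓; |DJ| = 28.90 ✓; |MJ| = 66.52 ✓.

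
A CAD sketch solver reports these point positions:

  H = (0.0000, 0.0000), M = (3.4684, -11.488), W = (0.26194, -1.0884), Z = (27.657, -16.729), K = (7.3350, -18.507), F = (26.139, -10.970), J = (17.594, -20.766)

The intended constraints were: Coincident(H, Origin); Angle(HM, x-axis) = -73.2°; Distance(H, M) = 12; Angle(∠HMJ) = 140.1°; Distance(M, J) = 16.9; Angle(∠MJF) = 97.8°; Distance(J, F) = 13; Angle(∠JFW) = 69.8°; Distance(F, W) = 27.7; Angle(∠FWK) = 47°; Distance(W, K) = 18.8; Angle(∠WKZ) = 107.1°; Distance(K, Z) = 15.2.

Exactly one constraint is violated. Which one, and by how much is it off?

Distance(K, Z) = 15.2 — off by 5.20.

H = (0.00, 0.00) ✓; HM at -73.20° ✓; |HM| = 12.00 ✓; ∠HMJ = 140.1° ✓; |MJ| = 16.90 ✓; ∠MJF = 97.80° ✓; |JF| = 13.00 ✓; ∠JFW = 69.80° ✓; |FW| = 27.70 ✓; ∠FWK = 47.00° ✓; |WK| = 18.80 ✓; ∠WKZ = 107.1° ✓; |KZ| = 20.40 ✗.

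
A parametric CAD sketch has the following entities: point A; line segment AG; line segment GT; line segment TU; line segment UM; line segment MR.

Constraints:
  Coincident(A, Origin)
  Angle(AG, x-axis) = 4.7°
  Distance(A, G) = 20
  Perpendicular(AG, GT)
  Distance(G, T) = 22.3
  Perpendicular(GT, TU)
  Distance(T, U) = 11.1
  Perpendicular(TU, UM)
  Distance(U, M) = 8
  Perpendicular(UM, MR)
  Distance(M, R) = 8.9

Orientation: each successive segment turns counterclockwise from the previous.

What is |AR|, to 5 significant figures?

22.833

A is at the origin; AG runs at 4.7° with length 20.0, so G = (19.933, 1.6388). AG is perpendicular to GT, so GT runs at 94.700°; with |GT| = 22.3, T = (18.106, 23.864). The perpendicularity gives TU at right angles to GT, so TU runs at -175.30°; with |TU| = 11.1, U = (7.0428, 22.954). TU ⟂ UM, so UM runs at -85.300°; with |UM| = 8.0, M = (7.6984, 14.981). UM ⟂ MR, so MR runs at 4.7000°; with |MR| = 8.9, R = (16.568, 15.710). Then |AR| = |R − A| = 22.833.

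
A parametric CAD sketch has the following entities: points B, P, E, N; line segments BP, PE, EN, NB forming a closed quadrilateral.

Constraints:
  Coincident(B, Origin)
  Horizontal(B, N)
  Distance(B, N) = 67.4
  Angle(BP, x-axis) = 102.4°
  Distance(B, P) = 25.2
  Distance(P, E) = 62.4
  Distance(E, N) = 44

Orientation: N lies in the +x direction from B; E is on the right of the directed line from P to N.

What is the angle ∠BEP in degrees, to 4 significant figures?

14.59°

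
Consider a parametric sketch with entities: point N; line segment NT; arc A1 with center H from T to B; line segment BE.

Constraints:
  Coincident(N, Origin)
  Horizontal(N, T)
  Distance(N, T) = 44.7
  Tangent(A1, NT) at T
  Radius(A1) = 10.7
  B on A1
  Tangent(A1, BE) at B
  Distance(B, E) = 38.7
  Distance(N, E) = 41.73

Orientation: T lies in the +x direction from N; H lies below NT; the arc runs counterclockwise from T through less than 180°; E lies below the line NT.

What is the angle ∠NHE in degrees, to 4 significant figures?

57.50°

Checks: |HB| = 10.70 ✓; ∠(HB, BE) = 90.00° ✓; |BE| = 38.70 ✓; |NE| = 41.73 ✓.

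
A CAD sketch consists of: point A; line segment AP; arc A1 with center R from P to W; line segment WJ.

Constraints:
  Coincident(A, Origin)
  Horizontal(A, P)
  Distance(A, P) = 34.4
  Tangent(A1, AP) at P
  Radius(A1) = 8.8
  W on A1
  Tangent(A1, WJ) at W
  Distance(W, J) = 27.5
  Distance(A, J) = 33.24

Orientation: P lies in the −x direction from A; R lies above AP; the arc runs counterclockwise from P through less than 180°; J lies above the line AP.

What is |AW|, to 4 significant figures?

26.93

Checks: |RW| = 8.800 ✓; ∠(RW, WJ) = 90.00° ✓; |WJ| = 27.50 ✓; |AJ| = 33.24 ✓.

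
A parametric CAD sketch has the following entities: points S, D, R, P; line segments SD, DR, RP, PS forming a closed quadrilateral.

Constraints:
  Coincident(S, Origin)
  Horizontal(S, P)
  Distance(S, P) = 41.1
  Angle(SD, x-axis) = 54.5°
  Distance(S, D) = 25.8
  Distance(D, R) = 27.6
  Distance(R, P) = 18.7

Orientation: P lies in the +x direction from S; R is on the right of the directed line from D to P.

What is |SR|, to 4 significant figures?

23.79

Checks: |DR| = 27.60 ✓; |RP| = 18.70 ✓.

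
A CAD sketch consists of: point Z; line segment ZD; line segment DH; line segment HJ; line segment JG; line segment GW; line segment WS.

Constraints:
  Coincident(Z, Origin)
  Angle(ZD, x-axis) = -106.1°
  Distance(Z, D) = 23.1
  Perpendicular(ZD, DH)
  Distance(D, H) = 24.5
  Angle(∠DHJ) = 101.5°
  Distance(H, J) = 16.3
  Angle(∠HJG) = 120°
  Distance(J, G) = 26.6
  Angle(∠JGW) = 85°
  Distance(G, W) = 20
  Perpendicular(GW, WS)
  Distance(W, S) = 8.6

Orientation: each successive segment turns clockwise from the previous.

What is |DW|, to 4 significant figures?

17.99

Z is at the origin; ZD runs at -106.1° with length 23.1, so D = (-6.406, -22.19). ZD is perpendicular to DH, so DH runs at 163.9°; with |DH| = 24.5, H = (-29.95, -15.40). ∠DHJ = 101.5° gives HJ at 85.40° from the x-axis; with |HJ| = 16.3, J = (-28.64, 0.8477). ∠HJG = 120.0° gives JG at 25.40° from the x-axis; with |JG| = 26.6, G = (-4.609, 12.26). ∠JGW = 85.0° gives GW at -69.60° from the x-axis; with |GW| = 20.0, W = (2.362, -6.488). Then |DW| = |W − D| = 17.99.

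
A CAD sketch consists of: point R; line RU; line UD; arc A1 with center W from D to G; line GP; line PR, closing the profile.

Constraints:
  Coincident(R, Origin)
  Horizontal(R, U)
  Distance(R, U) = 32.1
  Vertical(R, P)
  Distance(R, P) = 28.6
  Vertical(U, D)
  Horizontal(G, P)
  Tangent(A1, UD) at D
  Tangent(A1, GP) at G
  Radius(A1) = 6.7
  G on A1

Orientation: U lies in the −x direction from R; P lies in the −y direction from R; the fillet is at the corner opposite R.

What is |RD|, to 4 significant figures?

38.86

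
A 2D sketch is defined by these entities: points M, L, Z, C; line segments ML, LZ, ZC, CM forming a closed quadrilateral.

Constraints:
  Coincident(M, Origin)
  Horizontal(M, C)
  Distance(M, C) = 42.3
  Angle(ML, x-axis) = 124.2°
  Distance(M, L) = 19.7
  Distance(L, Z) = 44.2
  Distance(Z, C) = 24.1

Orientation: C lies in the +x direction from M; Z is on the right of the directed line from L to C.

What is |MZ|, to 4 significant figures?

25.57

Checks: |LZ| = 44.20 ✓; |ZC| = 24.10 ✓.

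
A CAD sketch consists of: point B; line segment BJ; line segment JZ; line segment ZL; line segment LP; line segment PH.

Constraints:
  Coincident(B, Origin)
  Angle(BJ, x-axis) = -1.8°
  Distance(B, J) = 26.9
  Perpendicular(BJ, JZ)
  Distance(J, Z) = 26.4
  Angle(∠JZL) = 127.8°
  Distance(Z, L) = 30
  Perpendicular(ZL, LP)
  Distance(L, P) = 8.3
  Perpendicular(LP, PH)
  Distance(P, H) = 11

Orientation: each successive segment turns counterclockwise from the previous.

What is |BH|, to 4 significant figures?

32.21

ZL ⟂ LP, so LP runs at -129.6°; with |LP| = 8.3, P = (-0.6900, 38.27). The perpendicularity gives PH at right angles to LP, so PH runs at -39.60°; with |PH| = 11.0, H = (7.786, 31.26). Then |BH| = |H − B| = 32.21.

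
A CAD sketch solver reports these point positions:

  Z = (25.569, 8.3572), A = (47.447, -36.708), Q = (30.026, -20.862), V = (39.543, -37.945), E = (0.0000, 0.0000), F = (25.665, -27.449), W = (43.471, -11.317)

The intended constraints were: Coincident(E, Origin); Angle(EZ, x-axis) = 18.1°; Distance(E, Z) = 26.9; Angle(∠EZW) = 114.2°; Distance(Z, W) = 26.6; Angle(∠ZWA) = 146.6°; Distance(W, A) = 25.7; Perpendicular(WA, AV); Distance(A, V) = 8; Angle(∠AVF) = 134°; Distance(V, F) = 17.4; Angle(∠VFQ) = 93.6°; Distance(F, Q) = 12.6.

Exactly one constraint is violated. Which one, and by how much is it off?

Distance(F, Q) = 12.6 — off by 4.70.

E = (0.00, 0.00) ✓; EZ at 18.10° ✓; |EZ| = 26.90 ✓; ∠EZW = 114.2° ✓; |ZW| = 26.60 ✓; ∠ZWA = 146.6° ✓; |WA| = 25.70 ✓; ∠(WA, AV) = 90.00° ✓; |AV| = 8.000 ✓; ∠AVF = 134.0° ✓; |VF| = 17.40 ✓; ∠VFQ = 93.59° ✓; |FQ| = 7.900 ✗.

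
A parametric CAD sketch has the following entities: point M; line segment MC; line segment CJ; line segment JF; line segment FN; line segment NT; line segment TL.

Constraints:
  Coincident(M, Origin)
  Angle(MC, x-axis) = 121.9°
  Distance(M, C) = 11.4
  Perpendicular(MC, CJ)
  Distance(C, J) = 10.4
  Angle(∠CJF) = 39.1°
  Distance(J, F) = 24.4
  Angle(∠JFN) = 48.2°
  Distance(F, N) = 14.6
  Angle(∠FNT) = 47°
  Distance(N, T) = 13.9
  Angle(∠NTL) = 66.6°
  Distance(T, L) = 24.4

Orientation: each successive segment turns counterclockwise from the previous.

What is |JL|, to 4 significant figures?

36.88

M is at the origin; MC runs at 121.9° with length 11.4, so C = (-6.024, 9.678). The perpendicularity gives CJ at right angles to MC, so CJ runs at -148.1°; with |CJ| = 10.4, J = (-14.85, 4.183). ∠CJF = 39.1° gives JF at -7.200° from the x-axis; with |JF| = 24.4, F = (9.354, 1.124). ∠JFN = 48.2° gives FN at 124.6° from the x-axis; with |FN| = 14.6, N = (1.064, 13.14). ∠FNT = 47.0° gives NT at -102.4° from the x-axis; with |NT| = 13.9, T = (-1.921, -0.4336). ∠NTL = 66.6° gives TL at 11.00° from the x-axis; with |TL| = 24.4, L = (22.03, 4.222). Then |JL| = |L − J| = 36.88.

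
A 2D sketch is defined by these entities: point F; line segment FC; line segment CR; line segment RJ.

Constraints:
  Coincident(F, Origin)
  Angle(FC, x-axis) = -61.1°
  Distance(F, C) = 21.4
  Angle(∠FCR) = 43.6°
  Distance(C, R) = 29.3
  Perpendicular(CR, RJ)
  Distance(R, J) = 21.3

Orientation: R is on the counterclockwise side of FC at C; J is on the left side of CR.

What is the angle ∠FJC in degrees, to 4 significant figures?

10.66°

∠FCR = 43.6°, so CR runs at -61.1° + (180° − 43.6°) = 75.30° from the x-axis; with |CR| = 29.3, R = C + 29.3·(cos 75.30°, sin 75.30°) = (17.78, 9.606). CR is perpendicular to RJ; with |RJ| = 21.3 on the left of CR, J = R + 21.3·(-0.9673, 0.2538) = (-2.825, 15.01). Then cos ∠FJC = JF·JC / (|JF||JC|), giving 10.66°.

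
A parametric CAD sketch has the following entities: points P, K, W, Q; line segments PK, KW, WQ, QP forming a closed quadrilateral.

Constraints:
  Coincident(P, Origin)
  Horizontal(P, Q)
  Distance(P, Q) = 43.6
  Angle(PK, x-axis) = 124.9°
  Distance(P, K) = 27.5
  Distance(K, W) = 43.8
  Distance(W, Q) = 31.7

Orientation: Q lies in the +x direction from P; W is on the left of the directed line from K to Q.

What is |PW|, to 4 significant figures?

39.08

P is at the origin; PQ is horizontal with |PQ| = 43.6 and Q in +x, so Q = (43.6, 0). PK runs at 124.9° with |PK| = 27.5, so K = (-15.73, 22.55). W is determined by |KW| = 43.8 and |WQ| = 31.7 together: it lies at the intersection of circle(K, 43.8) and circle(Q, 31.7). With |KQ| = 63.48, the foot of the radical line on KQ is 38.93 from K and the perpendicular offset is √(43.8² − 38.93²) = 20.06. Taking the left-of-KQ solution: W = (27.79, 27.48).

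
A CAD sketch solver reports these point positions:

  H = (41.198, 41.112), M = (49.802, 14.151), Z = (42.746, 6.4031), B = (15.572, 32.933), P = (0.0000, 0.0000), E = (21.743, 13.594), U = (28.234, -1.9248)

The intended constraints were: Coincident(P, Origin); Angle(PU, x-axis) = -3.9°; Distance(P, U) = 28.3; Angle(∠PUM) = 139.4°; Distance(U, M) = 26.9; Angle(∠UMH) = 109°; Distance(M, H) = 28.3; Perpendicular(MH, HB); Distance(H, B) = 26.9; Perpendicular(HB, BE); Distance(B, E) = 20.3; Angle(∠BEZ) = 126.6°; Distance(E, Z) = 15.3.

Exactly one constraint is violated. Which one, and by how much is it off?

Distance(E, Z) = 15.3 — off by 6.90.

P = (0.00, 0.00) ✓; PU at -3.900° ✓; |PU| = 28.30 ✓; ∠PUM = 139.4° ✓; |UM| = 26.90 ✓; ∠UMH = 109.0° ✓; |MH| = 28.30 ✓; ∠(MH, HB) = 90.00° ✓; |HB| = 26.90 ✓; ∠(HB, BE) = 90.00° ✓; |BE| = 20.30 ✓; ∠BEZ = 126.6° ✓; |EZ| = 22.20 ✗.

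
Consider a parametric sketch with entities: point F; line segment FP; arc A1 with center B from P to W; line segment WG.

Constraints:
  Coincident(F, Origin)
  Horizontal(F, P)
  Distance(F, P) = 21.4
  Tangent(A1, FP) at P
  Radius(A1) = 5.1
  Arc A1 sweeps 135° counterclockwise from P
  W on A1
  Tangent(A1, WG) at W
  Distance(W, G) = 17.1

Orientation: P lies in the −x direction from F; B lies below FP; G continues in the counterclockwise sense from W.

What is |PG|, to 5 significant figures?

22.462

On A1, P sits at bearing 90° from B; a 135° counterclockwise sweep puts W at bearing 225°, so W = B + 5.1·(cos 225°, sin 225°) = (-25.006, -8.7062). Since A1 is tangent to WG there, BW ⟂ WG, so WG runs along (−sin 225°, cos 225°); with |WG| = 17.1, G = (-12.915, -20.798). Then |PG| = |G − P| = 22.462.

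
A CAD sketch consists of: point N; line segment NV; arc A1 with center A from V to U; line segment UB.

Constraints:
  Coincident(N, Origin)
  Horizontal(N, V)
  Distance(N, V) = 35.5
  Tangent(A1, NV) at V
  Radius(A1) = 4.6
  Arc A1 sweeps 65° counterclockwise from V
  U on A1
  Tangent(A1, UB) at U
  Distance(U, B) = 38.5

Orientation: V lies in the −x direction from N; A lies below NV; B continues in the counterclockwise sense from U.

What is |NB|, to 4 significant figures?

67.37

On A1, V sits at bearing 90° from A; a 65° counterclockwise sweep puts U at bearing 155°, so U = A + 4.6·(cos 155°, sin 155°) = (-39.67, -2.656). Tangency of A1 to UB means the radius AU is perpendicular to UB, so UB runs along (−sin 155°, cos 155°); with |UB| = 38.5, B = (-55.94, -37.55). Then |NB| = |B − N| = 67.37.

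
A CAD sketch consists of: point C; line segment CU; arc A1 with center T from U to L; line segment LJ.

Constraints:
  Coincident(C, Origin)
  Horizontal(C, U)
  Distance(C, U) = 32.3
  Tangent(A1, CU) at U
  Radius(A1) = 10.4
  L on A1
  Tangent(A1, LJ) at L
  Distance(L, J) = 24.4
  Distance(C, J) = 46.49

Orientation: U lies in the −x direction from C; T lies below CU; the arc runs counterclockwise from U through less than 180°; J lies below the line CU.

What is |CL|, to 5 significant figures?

44.119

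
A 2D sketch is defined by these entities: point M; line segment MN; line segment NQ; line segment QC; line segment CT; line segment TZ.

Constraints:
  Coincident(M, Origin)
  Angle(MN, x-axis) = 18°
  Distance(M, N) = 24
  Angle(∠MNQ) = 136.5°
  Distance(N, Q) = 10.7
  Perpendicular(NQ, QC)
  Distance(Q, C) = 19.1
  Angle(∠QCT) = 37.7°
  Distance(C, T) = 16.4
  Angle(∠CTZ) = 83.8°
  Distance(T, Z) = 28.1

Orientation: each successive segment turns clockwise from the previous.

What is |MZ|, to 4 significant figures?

48.95

∠QCT = 37.7° gives CT at 102.2° from the x-axis; with |CT| = 16.4, T = (20.79, 1.600). ∠CTZ = 83.8° gives TZ at 6.000° from the x-axis; with |TZ| = 28.1, Z = (48.74, 4.537). Then |MZ| = |Z − M| = 48.95.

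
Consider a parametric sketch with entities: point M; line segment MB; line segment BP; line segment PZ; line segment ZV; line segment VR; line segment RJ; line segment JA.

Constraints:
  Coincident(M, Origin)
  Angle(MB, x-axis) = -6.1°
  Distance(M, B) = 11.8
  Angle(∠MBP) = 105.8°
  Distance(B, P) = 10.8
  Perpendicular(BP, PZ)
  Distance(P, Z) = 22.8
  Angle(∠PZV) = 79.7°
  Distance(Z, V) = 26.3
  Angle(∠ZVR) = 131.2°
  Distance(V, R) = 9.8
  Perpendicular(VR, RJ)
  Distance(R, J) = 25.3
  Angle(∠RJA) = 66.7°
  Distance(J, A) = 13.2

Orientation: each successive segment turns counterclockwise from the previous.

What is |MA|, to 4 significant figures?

6.745

M is at the origin; MB runs at -6.1° with length 11.8, so B = (11.73, -1.254). ∠MBP = 105.8° gives BP at 68.10° from the x-axis; with |BP| = 10.8, P = (15.76, 8.767). BP ⟂ PZ, so PZ runs at 158.1°; with |PZ| = 22.8, Z = (-5.393, 17.27). ∠PZV = 79.7° gives ZV at -101.6° from the x-axis; with |ZV| = 26.3, V = (-10.68, -8.492). ∠ZVR = 131.2° gives VR at -52.80° from the x-axis; with |VR| = 9.8, R = (-4.756, -16.30). The perpendicularity gives RJ at right angles to VR, so RJ runs at 37.20°; with |RJ| = 25.3, J = (15.40, -1.002). ∠RJA = 66.7° gives JA at 150.5° from the x-axis; with |JA| = 13.2, A = (3.907, 5.498). Then |MA| = |A − M| = 6.745.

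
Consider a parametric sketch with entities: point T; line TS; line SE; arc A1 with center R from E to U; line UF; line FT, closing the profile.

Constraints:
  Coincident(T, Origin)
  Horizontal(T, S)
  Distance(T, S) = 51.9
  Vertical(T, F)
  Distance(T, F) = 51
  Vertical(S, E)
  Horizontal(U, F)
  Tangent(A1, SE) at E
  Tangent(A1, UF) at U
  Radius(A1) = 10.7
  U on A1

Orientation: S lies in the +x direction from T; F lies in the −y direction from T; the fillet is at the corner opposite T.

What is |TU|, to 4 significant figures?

65.56

T is at the origin; T and S share the same y with |TS| = 51.9 and S on the +x side, so S = (51.90, 0.000). TF is vertical with |TF| = 51.0 and F on the −y side, so F = (0.000, -51.00). The virtual corner opposite T is at (51.90, -51.00). Tangency of A1 to SE means the radius RE is perpendicular to SE and tangency of A1 to UF means the radius RU is perpendicular to UF, with radius 10.7, so the center R sits 10.7 in from both sides at R = (41.20, -40.30). That places the tangent points at E = (51.90, -40.30) on SE and U = (41.20, -51.00) on UF. Then |TU| = |U − T| = 65.56.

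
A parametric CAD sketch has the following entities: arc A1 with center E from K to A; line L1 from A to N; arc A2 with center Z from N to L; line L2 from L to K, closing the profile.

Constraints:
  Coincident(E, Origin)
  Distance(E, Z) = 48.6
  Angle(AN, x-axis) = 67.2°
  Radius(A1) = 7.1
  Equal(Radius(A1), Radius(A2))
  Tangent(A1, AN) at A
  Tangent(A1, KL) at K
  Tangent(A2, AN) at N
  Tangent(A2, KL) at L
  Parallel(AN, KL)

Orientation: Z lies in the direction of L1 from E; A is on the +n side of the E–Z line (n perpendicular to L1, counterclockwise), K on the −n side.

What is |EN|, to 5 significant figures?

49.116

The slot axis is L1's direction at 67.2°, so u = (cos 67.2°, sin 67.2°) = (0.38752, 0.92186) and n = (−sin 67.2°, cos 67.2°) = (-0.92186, 0.38752). E is at the origin and Z lies 48.6 along u from E, so Z = 48.6·u = (18.833, 44.803). Tangency of A1 to both parallel lines with radius 7.1 puts A and K at E ± 7.1·n: A = (-6.5452, 2.7514), K = (6.5452, -2.7514). Equal radii place N and L the same way about Z: N = Z + 7.1·n = (12.288, 47.554), L = Z − 7.1·n = (25.378, 42.051). Then |EN| = |N − E| = 49.116.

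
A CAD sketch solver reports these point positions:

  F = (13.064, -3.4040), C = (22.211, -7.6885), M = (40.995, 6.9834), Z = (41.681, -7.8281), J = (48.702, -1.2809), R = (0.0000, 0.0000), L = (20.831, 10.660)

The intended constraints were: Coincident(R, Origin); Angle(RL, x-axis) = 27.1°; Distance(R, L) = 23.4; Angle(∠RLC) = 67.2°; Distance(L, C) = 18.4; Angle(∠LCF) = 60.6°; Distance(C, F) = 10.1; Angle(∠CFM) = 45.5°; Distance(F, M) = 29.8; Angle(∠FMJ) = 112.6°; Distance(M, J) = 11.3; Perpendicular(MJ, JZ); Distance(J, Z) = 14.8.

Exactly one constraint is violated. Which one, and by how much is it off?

Distance(J, Z) = 14.8 — off by 5.20.

R = (0.00, 0.00) ✓; RL at 27.10° ✓; |RL| = 23.40 ✓; ∠RLC = 67.20° ✓; |LC| = 18.40 ✓; ∠LCF = 60.60° ✓; |CF| = 10.10 ✓; ∠CFM = 45.50° ✓; |FM| = 29.80 ✓; ∠FMJ = 112.6° ✓; |MJ| = 11.30 ✓; ∠(MJ, JZ) = 90.00° ✓; |JZ| = 9.600 ✗.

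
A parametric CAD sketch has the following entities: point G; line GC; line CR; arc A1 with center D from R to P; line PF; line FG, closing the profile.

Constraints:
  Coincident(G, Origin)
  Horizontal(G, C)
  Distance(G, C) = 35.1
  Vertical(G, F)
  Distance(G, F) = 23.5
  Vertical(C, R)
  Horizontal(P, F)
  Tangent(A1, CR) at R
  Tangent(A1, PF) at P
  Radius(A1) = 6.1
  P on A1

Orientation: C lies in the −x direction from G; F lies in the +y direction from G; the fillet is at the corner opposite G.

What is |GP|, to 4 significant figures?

37.33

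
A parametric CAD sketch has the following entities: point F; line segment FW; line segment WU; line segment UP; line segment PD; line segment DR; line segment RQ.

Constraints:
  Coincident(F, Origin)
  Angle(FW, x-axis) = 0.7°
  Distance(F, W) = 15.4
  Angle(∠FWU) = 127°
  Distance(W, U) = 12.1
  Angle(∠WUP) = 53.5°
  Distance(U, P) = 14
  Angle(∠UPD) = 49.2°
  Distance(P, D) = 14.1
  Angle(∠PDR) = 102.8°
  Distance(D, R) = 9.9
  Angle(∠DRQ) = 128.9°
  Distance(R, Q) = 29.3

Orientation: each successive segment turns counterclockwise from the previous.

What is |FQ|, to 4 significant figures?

45.75

∠PDR = 102.8° gives DR at 28.20° from the x-axis; with |DR| = 9.9, R = (26.54, 3.928). ∠DRQ = 128.9° gives RQ at 79.30° from the x-axis; with |RQ| = 29.3, Q = (31.98, 32.72). Then |FQ| = |Q − F| = 45.75.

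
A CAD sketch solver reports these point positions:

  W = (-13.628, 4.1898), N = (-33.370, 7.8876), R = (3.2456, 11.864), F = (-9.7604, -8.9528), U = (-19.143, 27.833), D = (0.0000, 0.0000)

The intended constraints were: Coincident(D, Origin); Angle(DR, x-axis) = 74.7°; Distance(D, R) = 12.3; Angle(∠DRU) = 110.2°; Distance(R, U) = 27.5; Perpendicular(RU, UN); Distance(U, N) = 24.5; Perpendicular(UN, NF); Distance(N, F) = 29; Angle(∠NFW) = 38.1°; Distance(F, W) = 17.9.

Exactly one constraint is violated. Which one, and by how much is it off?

Distance(F, W) = 17.9 — off by 4.20.

D = (0.00, 0.00) ✓; DR at 74.70° ✓; |DR| = 12.30 ✓; ∠DRU = 110.2° ✓; |RU| = 27.50 ✓; ∠(RU, UN) = 90.00° ✓; |UN| = 24.50 ✓; ∠(UN, NF) = 90.00° ✓; |NF| = 29.00 ✓; ∠NFW = 38.10° ✓; |FW| = 13.70 ✗.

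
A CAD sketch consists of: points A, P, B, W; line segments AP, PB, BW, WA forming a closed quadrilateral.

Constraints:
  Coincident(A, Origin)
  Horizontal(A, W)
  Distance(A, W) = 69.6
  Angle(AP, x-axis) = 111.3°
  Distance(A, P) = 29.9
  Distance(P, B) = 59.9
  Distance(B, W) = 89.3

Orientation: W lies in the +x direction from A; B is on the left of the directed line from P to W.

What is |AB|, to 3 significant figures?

80.3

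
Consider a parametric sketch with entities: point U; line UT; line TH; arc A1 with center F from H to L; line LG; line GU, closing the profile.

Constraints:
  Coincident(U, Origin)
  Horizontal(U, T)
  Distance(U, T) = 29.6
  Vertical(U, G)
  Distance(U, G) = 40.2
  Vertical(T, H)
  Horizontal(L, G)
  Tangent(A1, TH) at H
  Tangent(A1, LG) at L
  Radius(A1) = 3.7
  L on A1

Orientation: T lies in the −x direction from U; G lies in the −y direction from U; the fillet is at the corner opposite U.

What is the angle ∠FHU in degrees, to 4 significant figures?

50.96°

U is at the origin; UT is horizontal with |UT| = 29.6 and T on the −x side, so T = (-29.60, 0.000). UG is vertical with |UG| = 40.2 and G on the −y side, so G = (0.000, -40.20). The virtual corner opposite U is at (-29.60, -40.20). Since A1 is tangent to TH there, FH ⟂ TH and A1 meets LG tangentially, so FL is at right angles to LG, with radius 3.7, so the center F sits 3.7 in from both sides at F = (-25.90, -36.50). That places the tangent points at H = (-29.60, -36.50) on TH and L = (-25.90, -40.20) on LG. Then cos ∠FHU = HF·HU / (|HF||HU|), giving 50.96°.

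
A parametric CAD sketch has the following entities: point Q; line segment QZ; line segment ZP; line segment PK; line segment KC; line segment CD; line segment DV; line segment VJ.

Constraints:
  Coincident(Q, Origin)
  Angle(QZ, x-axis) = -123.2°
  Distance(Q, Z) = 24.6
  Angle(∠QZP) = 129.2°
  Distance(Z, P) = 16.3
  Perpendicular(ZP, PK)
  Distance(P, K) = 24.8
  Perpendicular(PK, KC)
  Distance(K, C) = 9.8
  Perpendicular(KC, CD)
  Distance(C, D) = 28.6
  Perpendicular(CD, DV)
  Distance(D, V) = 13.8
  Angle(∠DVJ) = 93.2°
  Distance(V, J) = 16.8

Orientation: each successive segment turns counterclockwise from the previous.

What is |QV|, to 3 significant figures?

42.5

Q is at the origin; QZ runs at -123.2° with length 24.6, so Z = (-13.5, -20.6). ∠QZP = 129.2° gives ZP at -72.4° from the x-axis; with |ZP| = 16.3, P = (-8.54, -36.1). ZP ⟂ PK, so PK runs at 17.6°; with |PK| = 24.8, K = (15.1, -28.6). PK is perpendicular to KC, so KC runs at 108°; with |KC| = 9.8, C = (12.1, -19.3). The perpendicularity gives CD at right angles to KC, so CD runs at -162°; with |CD| = 28.6, D = (-15.1, -27.9). CD ⟂ DV, so DV runs at -72.4°; with |DV| = 13.8, V = (-11.0, -41.1). Then |QV| = |V − Q| = 42.5.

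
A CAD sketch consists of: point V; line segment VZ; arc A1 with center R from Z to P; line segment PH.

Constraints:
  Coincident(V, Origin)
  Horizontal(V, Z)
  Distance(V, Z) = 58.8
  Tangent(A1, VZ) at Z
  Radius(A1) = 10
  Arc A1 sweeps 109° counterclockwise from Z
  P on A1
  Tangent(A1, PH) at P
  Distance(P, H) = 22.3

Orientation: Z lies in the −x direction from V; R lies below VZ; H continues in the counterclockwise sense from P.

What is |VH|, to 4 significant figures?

70.00

V is at the origin; VZ is horizontal with |VZ| = 58.8 and Z on the −x side, so Z = (-58.80, 0.000). A1 meets VZ tangentially, so RZ is at right angles to VZ, so R = Z + (0, -10) = (-58.80, -10.00). On A1, Z sits at bearing 90° from R; a 109° counterclockwise sweep puts P at bearing 199°, so P = R + 10.0·(cos 199°, sin 199°) = (-68.26, -13.26). A1 meets PH tangentially, so RP is at right angles to PH, so PH runs along (−sin 199°, cos 199°); with |PH| = 22.3, H = (-61.00, -34.34). Then |VH| = |H − V| = 70.00.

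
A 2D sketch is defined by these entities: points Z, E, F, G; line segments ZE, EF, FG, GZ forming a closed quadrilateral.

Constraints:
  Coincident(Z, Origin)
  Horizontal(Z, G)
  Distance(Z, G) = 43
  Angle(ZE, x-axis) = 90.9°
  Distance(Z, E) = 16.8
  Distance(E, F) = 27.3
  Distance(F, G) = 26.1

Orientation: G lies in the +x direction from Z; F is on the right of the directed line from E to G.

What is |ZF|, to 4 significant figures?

17.73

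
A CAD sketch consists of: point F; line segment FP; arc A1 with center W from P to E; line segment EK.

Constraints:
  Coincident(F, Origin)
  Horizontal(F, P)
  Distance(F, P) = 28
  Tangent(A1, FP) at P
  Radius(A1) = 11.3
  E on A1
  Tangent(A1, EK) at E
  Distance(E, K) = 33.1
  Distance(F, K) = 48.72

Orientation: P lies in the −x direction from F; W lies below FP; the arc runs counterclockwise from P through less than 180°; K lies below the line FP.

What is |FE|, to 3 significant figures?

41.3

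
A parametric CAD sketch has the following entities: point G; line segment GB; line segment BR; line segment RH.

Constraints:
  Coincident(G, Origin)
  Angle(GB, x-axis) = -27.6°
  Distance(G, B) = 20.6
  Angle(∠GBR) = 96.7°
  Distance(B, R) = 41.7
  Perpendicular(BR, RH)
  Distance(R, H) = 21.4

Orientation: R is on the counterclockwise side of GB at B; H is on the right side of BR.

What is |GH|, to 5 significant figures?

60.806

∠GBR = 96.7°, so BR runs at -27.6° + (180° − 96.7°) = 55.700° from the x-axis; with |BR| = 41.7, R = B + 41.7·(cos 55.700°, sin 55.700°) = (41.755, 24.904). The perpendicularity gives RH at right angles to BR; with |RH| = 21.4 on the right of BR, H = R + 21.4·(0.82610, -0.56353) = (59.433, 12.845). Then |GH| = |H − G| = 60.806.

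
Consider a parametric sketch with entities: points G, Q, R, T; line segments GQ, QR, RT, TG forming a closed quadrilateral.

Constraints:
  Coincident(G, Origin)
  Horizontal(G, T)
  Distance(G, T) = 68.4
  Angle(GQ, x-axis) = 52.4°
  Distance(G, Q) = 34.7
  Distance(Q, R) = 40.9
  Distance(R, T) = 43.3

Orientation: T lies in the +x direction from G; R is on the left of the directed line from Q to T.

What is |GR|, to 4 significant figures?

72.85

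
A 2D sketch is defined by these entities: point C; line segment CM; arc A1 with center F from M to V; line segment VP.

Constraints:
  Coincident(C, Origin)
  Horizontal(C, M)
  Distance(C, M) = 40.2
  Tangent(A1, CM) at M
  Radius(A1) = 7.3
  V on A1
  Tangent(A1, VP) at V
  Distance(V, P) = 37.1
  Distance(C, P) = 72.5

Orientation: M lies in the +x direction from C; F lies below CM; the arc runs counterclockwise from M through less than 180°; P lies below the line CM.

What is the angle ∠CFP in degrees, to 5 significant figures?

134.28°

Checks: |FV| = 7.300 ✓; ∠(FV, VP) = 90.00° ✓; |VP| = 37.10 ✓; |CP| = 72.50 ✓.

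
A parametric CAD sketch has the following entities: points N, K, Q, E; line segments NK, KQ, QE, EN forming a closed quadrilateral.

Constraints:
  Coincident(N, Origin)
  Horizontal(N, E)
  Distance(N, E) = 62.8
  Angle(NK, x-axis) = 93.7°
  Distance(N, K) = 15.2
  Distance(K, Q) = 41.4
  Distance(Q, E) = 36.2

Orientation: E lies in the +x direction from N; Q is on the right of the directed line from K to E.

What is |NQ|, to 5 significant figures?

31.993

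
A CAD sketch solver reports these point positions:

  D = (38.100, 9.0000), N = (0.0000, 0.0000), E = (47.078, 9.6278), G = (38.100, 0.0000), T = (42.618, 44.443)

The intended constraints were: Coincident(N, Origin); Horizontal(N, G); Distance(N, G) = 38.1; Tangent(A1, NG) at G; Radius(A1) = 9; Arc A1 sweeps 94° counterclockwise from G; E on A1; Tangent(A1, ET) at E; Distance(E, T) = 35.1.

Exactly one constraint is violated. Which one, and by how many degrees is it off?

Tangent(A1, ET) at E — off by 3.30°.

N = (0.00, 0.00) ✓; N.y = 0.00, G.y = 0.00 ✓; |NG| = 38.10 ✓; ∠(DG, GN) = 90.00° ✓; |DG| = 9.000 ✓; bearing(D→E) − bearing(D→G) = 94.00° ✓; |DE| = 9.000 ✓; ∠(DE, ET) = 86.70° ✗; |ET| = 35.10 ✓.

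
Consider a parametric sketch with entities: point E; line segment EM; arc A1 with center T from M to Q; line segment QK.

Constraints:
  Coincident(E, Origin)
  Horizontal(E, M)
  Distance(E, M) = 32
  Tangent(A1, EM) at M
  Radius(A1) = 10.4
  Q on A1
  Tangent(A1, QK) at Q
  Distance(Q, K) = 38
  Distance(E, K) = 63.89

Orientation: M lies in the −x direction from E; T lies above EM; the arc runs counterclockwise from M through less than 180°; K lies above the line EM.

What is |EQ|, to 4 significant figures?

27.64

Checks: |TQ| = 10.40 ✓; ∠(TQ, QK) = 90.00° ✓; |QK| = 38.00 ✓; |EK| = 63.89 ✓.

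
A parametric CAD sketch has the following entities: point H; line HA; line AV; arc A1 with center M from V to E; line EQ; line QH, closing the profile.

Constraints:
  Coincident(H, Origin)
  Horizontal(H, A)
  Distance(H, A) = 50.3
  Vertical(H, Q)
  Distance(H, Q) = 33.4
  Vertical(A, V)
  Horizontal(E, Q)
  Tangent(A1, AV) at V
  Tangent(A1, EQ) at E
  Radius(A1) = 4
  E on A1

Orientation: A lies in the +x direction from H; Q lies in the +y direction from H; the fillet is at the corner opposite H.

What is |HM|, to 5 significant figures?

54.846

H is at the origin; HA is horizontal with |HA| = 50.3 and A on the +x side, so A = (50.300, 0.0000). H and Q share the same x with |HQ| = 33.4 and Q on the +y side, so Q = (0.0000, 33.400). The virtual corner opposite H is at (50.300, 33.400). Since A1 is tangent to AV there, MV ⟂ AV and A1 meets EQ tangentially, so ME is at right angles to EQ, with radius 4.0, so the center M sits 4.0 in from both sides at M = (46.300, 29.400). Then |HM| = |M − H| = 54.846.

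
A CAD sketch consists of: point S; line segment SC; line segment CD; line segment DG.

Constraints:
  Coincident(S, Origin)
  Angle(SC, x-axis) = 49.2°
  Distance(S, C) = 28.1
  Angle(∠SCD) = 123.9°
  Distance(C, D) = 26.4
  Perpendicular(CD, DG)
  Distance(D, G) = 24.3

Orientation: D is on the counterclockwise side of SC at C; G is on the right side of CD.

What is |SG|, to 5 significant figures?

63.546

S is at the origin; SC runs at 49.2° with length 28.1, so C = 28.1·(cos 49.2°, sin 49.2°) = (18.361, 21.272). ∠SCD = 123.9°, so CD runs at 49.2° + (180° − 123.9°) = 105.30° from the x-axis; with |CD| = 26.4, D = C + 26.4·(cos 105.30°, sin 105.30°) = (11.395, 46.736). CD is perpendicular to DG; with |DG| = 24.3 on the right of CD, G = D + 24.3·(0.96456, 0.26387) = (34.834, 53.148). Then |SG| = |G − S| = 63.546.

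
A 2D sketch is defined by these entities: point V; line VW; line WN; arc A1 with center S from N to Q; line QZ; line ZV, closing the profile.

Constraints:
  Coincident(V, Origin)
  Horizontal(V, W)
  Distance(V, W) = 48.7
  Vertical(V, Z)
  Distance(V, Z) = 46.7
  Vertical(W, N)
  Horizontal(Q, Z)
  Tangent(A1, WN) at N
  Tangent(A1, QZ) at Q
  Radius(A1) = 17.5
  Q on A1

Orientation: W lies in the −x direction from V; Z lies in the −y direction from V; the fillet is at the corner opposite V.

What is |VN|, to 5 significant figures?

56.783

The virtual corner opposite V is at (-48.700, -46.700). Since A1 is tangent to WN there, SN ⟂ WN and since A1 is tangent to QZ there, SQ ⟂ QZ, with radius 17.5, so the center S sits 17.5 in from both sides at S = (-31.200, -29.200). That places the tangent points at N = (-48.700, -29.200) on WN and Q = (-31.200, -46.700) on QZ. Then |VN| = |N − V| = 56.783.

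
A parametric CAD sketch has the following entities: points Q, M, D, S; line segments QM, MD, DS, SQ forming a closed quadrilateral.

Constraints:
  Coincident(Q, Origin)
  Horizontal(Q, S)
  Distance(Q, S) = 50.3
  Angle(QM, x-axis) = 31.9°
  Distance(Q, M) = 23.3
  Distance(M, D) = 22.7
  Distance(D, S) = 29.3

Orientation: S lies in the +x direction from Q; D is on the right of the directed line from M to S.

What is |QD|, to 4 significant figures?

24.99

Checks: |QS| = 50.30 ✓; |QM| = 23.30 ✓; |MD| = 22.70 ✓; |DS| = 29.30 ✓.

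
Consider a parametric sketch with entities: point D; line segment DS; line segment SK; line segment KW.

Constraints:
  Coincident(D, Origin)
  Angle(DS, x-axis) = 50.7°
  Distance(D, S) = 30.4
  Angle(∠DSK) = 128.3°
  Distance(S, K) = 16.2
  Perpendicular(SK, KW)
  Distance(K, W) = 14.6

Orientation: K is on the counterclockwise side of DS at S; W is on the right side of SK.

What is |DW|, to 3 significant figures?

52.0

D is at the origin; DS runs at 50.7° with length 30.4, so S = 30.4·(cos 50.7°, sin 50.7°) = (19.3, 23.5). ∠DSK = 128.3°, so SK runs at 50.7° + (180° − 128.3°) = 102° from the x-axis; with |SK| = 16.2, K = S + 16.2·(cos 102°, sin 102°) = (15.8, 39.3). SK ⟂ KW; with |KW| = 14.6 on the right of SK, W = K + 14.6·(0.977, 0.215) = (30.0, 42.5). Then |DW| = |W − D| = 52.0.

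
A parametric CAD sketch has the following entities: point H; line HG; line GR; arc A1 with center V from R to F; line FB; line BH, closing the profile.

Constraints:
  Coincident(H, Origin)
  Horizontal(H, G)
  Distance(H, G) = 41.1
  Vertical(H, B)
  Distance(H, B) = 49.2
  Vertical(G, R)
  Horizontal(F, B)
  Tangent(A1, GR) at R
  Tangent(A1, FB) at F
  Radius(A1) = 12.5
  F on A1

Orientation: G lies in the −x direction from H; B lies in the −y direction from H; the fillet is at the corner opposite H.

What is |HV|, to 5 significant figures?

46.528

H is at the origin; H and G share the same y with |HG| = 41.1 and G on the −x side, so G = (-41.100, 0.0000). HB is vertical with |HB| = 49.2 and B on the −y side, so B = (0.0000, -49.200). The virtual corner opposite H is at (-41.100, -49.200). A1 meets GR tangentially, so VR is at right angles to GR and since A1 is tangent to FB there, VF ⟂ FB, with radius 12.5, so the center V sits 12.5 in from both sides at V = (-28.600, -36.700). Then |HV| = |V − H| = 46.528.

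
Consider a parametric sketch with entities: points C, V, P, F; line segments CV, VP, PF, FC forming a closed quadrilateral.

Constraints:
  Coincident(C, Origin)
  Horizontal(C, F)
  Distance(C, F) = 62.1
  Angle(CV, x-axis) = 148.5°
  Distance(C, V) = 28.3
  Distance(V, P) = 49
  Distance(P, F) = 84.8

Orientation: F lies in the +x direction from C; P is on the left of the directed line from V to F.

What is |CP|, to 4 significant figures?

57.54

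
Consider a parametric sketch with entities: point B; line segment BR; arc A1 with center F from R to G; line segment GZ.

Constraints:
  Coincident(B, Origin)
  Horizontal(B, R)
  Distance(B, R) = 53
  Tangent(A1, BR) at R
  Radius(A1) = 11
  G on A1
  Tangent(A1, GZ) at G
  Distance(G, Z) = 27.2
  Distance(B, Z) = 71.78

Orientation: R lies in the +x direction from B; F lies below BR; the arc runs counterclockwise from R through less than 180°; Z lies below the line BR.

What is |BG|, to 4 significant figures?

47.38

Checks: |FG| = 11.00 ✓; ∠(FG, GZ) = 90.00° ✓; |GZ| = 27.20 ✓; |BZ| = 71.78 ✓.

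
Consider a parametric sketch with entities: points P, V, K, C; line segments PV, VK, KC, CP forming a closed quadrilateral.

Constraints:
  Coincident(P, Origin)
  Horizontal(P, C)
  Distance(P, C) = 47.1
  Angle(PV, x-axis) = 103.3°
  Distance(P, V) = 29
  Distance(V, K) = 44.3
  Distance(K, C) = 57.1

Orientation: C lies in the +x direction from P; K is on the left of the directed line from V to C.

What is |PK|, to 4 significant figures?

61.58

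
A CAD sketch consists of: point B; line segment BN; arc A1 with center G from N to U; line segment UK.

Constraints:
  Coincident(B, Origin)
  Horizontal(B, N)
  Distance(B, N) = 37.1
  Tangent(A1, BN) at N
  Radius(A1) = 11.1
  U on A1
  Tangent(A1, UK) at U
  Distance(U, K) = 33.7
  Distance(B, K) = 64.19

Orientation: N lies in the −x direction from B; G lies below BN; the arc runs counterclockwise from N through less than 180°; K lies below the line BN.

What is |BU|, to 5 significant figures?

49.652

B is at the origin; B and N share the same y with |BN| = 37.1 and N on the −x side, so N = (-37.100, 0.0000). Tangency of A1 to BN means the radius GN is perpendicular to BN, so G = N + (0, -11.1) = (-37.100, -11.100). Since GU ⟂ UK (tangency), |GK| = √(11.1² + 33.7²) = 35.481 regardless of where U sits on A1. So K lies on both circle(B, 64.19) and circle(G, 35.481); the below-BN intersection is K = (-45.112, -45.665). U is the foot of the tangent from K: U = (-48.155, -12.102).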